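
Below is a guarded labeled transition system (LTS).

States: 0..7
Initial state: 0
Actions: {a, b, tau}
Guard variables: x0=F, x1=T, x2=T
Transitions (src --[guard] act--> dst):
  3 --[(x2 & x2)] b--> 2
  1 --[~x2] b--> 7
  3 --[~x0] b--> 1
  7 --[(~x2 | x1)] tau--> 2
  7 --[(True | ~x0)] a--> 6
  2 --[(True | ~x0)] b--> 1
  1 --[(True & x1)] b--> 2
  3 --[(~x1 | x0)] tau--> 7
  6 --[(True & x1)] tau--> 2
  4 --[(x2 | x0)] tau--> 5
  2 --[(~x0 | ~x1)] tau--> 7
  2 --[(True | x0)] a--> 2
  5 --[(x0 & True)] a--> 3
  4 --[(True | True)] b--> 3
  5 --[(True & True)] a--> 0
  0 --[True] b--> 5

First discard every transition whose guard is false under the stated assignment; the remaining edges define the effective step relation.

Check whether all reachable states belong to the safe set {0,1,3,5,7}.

Safe = {0,1,3,5,7}
R = {0,5}
  0: safe
  5: safe

Answer: INVARIANT HOLDS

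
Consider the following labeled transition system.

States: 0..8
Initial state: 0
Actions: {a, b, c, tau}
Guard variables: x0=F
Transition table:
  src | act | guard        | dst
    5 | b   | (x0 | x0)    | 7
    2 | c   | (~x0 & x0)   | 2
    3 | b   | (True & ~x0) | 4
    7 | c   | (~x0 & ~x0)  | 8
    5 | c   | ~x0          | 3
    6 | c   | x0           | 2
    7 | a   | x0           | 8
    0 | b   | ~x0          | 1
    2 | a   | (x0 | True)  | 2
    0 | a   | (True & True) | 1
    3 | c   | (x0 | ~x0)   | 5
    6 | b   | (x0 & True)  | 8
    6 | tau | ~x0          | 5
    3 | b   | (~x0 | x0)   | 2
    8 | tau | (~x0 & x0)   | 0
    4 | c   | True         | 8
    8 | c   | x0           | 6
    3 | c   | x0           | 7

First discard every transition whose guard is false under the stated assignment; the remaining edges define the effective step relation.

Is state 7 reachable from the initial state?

10 transition(s) survive guard evaluation.
L0 = {0}
L1 = {1}  now seen {0,1}
Reachable = {0,1}

Answer: UNREACHABLE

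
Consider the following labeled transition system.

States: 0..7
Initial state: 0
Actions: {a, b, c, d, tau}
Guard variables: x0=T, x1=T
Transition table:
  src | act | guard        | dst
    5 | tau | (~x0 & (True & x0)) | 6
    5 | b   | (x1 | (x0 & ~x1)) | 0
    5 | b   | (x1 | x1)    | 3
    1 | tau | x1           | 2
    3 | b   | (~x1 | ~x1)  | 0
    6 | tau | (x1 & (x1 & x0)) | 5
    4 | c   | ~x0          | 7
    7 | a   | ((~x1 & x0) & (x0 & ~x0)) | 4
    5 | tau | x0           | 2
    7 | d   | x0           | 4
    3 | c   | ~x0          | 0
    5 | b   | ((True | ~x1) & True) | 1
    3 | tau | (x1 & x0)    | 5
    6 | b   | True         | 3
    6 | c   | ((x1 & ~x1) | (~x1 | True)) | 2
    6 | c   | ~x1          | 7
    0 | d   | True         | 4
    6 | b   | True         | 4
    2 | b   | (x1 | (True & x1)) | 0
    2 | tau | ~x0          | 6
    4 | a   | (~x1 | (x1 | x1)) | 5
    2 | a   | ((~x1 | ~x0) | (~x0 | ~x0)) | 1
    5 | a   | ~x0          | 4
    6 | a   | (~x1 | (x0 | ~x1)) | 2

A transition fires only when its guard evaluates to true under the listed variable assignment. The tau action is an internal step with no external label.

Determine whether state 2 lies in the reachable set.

Answer: REACHABLE

Working:
15 transition(s) survive guard evaluation.
depth 0: {0}
depth 1: {4}  now seen {0,4}
depth 2: {5}  now seen {0,4,5}
depth 3: {1,2,3}  now seen {0,1,2,3,4,5}
Reach set: {0,1,2,3,4,5}
trace reaching 2: d·a·tau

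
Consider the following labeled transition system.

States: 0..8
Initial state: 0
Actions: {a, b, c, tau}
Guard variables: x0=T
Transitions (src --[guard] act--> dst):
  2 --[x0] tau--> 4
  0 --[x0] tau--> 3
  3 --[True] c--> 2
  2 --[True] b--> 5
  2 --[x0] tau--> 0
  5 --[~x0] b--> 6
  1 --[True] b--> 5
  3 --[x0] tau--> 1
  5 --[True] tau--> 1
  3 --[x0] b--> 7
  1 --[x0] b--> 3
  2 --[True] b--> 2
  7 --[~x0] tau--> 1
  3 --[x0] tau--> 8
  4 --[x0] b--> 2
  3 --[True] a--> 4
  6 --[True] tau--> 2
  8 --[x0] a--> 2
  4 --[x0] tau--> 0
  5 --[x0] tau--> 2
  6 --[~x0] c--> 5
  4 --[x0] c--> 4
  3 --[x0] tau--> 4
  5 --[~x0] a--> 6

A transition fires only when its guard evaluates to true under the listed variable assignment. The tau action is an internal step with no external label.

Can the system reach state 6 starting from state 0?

20 transition(s) survive guard evaluation.
Layer 0: {0}
Layer 1: {3}  total {0,3}
Layer 2: {1,2,4,7,8}  total {0,1,2,3,4,7,8}
Layer 3: {5}  total {0,1,2,3,4,5,7,8}
Reach set: {0,1,2,3,4,5,7,8}

Answer: UNREACHABLE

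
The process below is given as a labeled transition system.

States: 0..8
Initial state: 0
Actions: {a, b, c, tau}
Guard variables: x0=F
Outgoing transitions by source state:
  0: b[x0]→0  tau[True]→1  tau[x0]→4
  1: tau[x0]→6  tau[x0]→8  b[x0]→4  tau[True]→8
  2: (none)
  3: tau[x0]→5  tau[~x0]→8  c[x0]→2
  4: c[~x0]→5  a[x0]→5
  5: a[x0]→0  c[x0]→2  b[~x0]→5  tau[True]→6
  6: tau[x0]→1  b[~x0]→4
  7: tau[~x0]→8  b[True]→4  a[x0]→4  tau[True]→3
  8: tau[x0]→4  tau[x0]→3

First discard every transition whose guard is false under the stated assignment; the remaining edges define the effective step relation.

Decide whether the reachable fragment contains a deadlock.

R = {0,1,8}
  0: tau→1  [deg 1]
  1: tau→8  [deg 1]
  8: ∅  [deadlock]
trace reaching 8: tau·tau

Answer: DEADLOCK at state 8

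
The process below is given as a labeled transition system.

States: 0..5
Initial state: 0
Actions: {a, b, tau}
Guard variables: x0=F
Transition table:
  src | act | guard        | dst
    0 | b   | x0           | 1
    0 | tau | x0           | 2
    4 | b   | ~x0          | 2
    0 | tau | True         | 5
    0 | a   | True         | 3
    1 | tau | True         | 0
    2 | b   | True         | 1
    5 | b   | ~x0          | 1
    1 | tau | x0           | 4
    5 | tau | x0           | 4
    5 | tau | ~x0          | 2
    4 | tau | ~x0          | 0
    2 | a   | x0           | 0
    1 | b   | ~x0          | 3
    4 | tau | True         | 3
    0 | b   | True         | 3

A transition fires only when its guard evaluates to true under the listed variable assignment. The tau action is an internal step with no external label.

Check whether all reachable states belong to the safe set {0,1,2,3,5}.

Answer: INVARIANT HOLDS

Trace:
Inv-set: {0,1,2,3,5}
Reach set: {0,1,2,3,5}
  0: ok
  1: ok
  2: ok
  3: ok
  5: ok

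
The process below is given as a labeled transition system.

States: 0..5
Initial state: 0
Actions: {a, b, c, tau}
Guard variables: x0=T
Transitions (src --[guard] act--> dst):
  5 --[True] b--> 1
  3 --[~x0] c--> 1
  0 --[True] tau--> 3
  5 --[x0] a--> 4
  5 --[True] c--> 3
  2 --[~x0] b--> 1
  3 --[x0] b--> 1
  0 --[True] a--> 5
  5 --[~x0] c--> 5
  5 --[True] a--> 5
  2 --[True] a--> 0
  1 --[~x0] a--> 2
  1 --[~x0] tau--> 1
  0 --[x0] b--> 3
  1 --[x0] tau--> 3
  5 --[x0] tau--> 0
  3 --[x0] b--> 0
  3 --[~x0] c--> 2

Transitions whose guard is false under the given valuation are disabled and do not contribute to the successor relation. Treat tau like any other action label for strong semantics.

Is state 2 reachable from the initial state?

12 transition(s) survive guard evaluation.
Layer 0: {0}
Layer 1: {3,5}  cumulative {0,3,5}
Layer 2: {1,4}  cumulative {0,1,3,4,5}
Reachable = {0,1,3,4,5}

Answer: UNREACHABLE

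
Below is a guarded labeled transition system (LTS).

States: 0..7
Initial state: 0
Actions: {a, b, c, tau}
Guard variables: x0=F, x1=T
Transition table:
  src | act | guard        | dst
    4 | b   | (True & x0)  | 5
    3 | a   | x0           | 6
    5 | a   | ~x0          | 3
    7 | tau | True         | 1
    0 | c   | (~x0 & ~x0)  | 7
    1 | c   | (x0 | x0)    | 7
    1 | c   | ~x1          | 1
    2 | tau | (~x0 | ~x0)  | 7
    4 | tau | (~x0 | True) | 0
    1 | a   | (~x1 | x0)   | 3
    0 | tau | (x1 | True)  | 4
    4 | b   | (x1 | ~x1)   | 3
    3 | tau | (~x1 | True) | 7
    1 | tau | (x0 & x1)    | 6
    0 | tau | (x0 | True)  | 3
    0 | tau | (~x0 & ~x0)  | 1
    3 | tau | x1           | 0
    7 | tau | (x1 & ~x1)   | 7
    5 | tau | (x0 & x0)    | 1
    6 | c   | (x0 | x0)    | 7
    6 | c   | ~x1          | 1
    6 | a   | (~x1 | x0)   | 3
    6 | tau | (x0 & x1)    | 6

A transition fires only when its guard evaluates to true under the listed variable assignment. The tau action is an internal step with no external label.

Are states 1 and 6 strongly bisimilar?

Answer: BISIMILAR

Trace:
Refine partition for ~:
  round 0: {{0,1,2,3,4,5,6,7}}
  round 1: {{0},{1,6},{2,3,7},{4},{5}}
  round 2: {{0},{1,6},{2},{3},{4},{5},{7}}
7 equivalence class(es) (converged in 3)
1∈{1,6}, 6∈{1,6}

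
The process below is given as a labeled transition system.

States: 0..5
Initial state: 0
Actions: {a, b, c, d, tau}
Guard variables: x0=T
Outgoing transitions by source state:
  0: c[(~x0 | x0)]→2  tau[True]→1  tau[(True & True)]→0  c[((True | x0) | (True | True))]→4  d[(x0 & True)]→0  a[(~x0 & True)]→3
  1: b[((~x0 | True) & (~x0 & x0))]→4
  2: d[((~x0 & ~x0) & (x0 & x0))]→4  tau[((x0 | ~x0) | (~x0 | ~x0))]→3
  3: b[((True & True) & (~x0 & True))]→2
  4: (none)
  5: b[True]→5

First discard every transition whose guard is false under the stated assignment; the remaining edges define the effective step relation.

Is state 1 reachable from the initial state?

Guard filter leaves 7 enabled edge(s).
depth 0: {0}
depth 1: {1,2,4}  cumulative {0,1,2,4}
depth 2: {3}  cumulative {0,1,2,3,4}
Reachable = {0,1,2,3,4}
witness 1: tau

Answer: REACHABLE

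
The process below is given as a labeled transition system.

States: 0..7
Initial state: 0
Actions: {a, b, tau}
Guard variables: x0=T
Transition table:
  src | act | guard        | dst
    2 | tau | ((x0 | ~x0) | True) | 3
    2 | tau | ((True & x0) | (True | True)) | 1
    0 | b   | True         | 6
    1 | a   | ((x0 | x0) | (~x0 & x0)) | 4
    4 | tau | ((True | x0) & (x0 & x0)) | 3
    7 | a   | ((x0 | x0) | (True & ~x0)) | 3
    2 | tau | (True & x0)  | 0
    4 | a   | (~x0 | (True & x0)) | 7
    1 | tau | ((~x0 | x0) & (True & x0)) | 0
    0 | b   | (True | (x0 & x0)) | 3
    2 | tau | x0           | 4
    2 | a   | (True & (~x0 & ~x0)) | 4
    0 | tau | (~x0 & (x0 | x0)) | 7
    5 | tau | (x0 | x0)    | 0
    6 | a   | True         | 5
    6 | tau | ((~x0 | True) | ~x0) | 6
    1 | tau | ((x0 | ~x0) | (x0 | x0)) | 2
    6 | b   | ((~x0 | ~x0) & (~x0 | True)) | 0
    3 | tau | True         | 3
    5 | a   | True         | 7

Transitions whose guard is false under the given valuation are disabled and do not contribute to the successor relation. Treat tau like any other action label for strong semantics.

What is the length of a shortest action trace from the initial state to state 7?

Answer: 3

Trace:
BFS to 7:
  L0 = {0}
  L1 = {3,6}
  L2 = {5}
  L3 = {7}
depth(7)=3, e.g. b·a·a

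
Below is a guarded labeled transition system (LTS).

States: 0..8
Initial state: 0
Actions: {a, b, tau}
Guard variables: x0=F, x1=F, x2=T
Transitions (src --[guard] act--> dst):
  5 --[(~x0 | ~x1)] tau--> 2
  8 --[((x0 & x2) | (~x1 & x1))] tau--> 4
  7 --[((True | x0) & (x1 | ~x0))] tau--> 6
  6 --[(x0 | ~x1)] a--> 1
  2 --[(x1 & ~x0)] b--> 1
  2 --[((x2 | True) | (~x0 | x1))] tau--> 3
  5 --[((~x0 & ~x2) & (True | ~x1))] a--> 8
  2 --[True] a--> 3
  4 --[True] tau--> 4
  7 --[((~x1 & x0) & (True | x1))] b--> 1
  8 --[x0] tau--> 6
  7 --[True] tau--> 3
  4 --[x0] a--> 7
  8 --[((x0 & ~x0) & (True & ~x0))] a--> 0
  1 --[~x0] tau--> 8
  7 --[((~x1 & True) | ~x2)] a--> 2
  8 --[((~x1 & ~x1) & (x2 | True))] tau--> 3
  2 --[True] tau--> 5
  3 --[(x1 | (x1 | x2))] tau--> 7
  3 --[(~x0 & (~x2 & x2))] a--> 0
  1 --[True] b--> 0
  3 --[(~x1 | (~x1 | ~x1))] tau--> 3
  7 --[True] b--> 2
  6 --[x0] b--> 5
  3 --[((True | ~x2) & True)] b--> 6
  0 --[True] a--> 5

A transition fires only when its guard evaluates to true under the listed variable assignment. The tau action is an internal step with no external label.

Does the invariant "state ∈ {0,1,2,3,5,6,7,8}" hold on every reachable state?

Answer: INVARIANT HOLDS

Working:
Inv-set: {0,1,2,3,5,6,7,8}
Reachable = {0,1,2,3,5,6,7,8}
  0: ok
  1: ok
  2: ok
  3: ok
  5: ok
  6: ok
  7: ok
  8: ok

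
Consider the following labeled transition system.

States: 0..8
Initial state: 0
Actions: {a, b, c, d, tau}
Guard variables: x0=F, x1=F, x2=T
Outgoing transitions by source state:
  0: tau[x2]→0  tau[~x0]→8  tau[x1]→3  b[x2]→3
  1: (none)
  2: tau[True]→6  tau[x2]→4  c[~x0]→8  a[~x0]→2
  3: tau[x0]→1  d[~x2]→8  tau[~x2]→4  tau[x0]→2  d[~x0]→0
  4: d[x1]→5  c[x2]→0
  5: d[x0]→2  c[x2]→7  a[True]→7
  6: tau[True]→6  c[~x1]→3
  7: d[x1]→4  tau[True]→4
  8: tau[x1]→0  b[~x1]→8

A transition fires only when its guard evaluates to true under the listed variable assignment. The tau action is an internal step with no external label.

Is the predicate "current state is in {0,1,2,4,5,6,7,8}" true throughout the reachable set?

Inv-set: {0,1,2,4,5,6,7,8}
Reachable = {0,3,8}
  0: ✓
  3: outside
  8: ✓
counterexample path to 3: b

Answer: INVARIANT VIOLATED at state 3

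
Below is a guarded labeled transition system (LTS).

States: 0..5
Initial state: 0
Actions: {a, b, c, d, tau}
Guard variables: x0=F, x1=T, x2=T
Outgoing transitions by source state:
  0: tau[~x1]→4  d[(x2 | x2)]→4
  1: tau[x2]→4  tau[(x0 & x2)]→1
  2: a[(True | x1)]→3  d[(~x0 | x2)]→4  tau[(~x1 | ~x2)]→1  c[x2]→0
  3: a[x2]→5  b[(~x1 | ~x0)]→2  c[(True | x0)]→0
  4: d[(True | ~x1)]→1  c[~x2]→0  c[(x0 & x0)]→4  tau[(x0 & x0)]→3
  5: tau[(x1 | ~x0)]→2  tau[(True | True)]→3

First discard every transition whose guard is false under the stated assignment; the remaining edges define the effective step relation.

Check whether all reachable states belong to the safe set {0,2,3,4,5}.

Answer: INVARIANT VIOLATED at state 1

Trace:
Allowed set {0,2,3,4,5}
Reach set: {0,1,4}
  0: ok
  1: outside
  4: ok
counterexample path to 1: d·d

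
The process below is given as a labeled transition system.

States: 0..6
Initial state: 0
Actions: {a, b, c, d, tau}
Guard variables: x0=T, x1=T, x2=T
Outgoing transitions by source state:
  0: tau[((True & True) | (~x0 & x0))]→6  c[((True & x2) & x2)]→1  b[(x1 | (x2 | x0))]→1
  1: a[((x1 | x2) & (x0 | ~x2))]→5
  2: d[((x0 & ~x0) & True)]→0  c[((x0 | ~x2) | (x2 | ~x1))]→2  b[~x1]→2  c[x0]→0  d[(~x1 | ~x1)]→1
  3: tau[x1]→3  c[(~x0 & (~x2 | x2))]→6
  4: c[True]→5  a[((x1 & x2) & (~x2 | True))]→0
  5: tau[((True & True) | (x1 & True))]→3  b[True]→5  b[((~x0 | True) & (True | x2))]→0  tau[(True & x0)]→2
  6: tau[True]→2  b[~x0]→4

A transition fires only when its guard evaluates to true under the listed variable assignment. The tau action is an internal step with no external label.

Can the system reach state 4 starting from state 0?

Guard filter leaves 14 enabled edge(s).
Layer 0: {0}
Layer 1: {1,6}  cumulative {0,1,6}
Layer 2: {2,5}  cumulative {0,1,2,5,6}
Layer 3: {3}  cumulative {0,1,2,3,5,6}
R = {0,1,2,3,5,6}

Answer: UNREACHABLE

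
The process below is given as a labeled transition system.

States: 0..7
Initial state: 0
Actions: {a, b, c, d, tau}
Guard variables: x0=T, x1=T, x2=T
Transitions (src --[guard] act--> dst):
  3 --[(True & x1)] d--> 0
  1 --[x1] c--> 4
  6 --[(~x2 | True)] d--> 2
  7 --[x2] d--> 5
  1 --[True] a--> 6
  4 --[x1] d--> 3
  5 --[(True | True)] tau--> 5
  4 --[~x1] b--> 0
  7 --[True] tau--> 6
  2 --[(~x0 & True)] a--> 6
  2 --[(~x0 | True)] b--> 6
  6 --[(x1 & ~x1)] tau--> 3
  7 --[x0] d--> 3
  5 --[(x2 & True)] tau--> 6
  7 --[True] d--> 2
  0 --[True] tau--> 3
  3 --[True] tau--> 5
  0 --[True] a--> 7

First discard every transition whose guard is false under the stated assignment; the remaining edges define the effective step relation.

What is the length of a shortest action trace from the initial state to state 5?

Layered search for 5:
  Layer 0: {0}
  Layer 1: {3,7}
  Layer 2: {2,5,6}
depth(5)=2, e.g. a·d

Answer: 2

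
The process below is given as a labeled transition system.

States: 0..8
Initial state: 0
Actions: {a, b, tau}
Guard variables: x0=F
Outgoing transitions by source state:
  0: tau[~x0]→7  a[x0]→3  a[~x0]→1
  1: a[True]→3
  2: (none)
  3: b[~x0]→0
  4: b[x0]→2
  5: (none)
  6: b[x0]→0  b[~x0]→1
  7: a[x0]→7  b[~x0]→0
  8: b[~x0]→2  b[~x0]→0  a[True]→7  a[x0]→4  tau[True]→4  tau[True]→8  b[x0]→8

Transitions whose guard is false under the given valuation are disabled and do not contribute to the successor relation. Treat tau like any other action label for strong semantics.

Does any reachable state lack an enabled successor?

Answer: DEADLOCK-FREE

Analysis:
R = {0,1,3,7}
  0: a→1  tau→7  [2 exit(s)]
  1: a→3  [1 exit(s)]
  3: b→0  [1 exit(s)]
  7: b→0  [1 exit(s)]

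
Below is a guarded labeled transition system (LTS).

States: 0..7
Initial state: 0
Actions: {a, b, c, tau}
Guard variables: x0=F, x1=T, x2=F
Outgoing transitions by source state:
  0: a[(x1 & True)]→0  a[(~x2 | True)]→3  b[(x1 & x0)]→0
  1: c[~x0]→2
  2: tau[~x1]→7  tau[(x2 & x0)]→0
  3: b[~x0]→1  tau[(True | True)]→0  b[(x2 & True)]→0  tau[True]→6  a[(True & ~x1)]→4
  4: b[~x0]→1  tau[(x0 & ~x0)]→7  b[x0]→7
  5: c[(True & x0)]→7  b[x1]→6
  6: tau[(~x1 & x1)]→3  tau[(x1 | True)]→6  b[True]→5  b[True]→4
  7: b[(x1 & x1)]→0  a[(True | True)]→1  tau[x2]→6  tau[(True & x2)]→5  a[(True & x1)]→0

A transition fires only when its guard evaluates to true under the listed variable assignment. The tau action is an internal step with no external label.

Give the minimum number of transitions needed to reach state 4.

BFS to 4:
  depth 0: {0}
  depth 1: {3}
  depth 2: {1,6}
  depth 3: {2,4,5}
first hit 4 at d=3 via a·tau·b

Answer: 3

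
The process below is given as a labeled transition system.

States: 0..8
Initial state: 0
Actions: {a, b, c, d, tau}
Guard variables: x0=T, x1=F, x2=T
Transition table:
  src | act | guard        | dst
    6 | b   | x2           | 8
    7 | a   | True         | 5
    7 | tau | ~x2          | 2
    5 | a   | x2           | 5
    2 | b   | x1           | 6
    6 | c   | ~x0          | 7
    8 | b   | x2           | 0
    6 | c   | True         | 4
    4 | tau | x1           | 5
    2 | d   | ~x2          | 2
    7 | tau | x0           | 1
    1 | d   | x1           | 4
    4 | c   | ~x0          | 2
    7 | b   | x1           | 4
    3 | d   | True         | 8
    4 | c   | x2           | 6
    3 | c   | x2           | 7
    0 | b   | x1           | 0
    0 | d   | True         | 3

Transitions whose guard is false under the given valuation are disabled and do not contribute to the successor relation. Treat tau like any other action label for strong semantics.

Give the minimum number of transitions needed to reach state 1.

Breadth-first toward 1:
  Layer 0: {0}
  Layer 1: {3}
  Layer 2: {7,8}
  Layer 3: {1,5}
1 enters at depth 3; path d·c·tau

Answer: 3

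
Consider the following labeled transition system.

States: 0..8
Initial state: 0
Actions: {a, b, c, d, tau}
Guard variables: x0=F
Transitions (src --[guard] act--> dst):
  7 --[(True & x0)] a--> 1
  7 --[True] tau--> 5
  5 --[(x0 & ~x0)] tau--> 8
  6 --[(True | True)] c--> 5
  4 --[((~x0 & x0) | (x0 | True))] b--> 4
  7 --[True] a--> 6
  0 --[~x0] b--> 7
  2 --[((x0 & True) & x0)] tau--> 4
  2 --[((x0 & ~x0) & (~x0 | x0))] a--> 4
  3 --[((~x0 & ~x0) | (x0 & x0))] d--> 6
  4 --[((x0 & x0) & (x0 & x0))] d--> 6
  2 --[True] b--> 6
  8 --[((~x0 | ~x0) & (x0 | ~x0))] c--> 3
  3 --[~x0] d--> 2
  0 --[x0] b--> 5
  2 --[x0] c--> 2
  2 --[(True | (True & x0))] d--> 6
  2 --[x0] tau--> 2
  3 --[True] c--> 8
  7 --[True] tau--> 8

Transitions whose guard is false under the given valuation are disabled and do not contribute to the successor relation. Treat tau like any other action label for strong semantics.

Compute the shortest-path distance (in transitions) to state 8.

BFS to 8:
  depth 0: {0}
  depth 1: {7}
  depth 2: {5,6,8}
8 enters at depth 2; path b·tau

Answer: 2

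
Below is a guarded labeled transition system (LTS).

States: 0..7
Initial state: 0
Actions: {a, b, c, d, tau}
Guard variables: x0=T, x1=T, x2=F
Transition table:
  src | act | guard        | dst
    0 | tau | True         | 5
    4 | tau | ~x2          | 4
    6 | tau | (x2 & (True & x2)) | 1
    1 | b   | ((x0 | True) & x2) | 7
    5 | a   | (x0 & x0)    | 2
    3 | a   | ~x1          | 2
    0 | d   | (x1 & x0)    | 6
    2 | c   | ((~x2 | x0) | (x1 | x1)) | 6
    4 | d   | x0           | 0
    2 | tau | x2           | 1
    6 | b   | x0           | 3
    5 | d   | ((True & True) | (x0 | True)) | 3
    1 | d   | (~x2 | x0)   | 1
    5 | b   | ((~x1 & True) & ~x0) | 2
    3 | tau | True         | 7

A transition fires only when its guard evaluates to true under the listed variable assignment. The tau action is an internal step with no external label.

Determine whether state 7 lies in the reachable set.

After dropping false guards: 10 live edges.
Layer 0: {0}
Layer 1: {5,6}  now seen {0,5,6}
Layer 2: {2,3}  now seen {0,2,3,5,6}
Layer 3: {7}  now seen {0,2,3,5,6,7}
Reachable = {0,2,3,5,6,7}
Path to 7: tau·d·tau

Answer: REACHABLE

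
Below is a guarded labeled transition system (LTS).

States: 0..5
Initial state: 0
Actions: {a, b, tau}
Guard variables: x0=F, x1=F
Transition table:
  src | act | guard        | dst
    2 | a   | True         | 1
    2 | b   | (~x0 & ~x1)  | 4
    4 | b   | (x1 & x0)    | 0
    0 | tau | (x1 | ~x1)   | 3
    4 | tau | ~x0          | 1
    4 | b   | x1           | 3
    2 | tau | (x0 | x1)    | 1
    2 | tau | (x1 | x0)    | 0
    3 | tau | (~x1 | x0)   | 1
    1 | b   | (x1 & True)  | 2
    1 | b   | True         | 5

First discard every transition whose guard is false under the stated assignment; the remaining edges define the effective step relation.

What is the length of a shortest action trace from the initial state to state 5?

Answer: 3

Working:
BFS to 5:
  L0 = {0}
  L1 = {3}
  L2 = {1}
  L3 = {5}
first hit 5 at d=3 via tau·tau·b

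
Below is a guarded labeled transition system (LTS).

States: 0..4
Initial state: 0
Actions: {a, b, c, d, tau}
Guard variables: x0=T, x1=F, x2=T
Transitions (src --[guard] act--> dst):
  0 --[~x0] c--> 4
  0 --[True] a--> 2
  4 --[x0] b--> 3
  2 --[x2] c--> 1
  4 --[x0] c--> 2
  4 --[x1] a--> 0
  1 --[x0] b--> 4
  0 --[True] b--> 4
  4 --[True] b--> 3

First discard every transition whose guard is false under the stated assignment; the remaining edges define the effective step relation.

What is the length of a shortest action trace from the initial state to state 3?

Layered search for 3:
  Layer 0: {0}
  Layer 1: {2,4}
  Layer 2: {1,3}
depth(3)=2, e.g. b·b

Answer: 2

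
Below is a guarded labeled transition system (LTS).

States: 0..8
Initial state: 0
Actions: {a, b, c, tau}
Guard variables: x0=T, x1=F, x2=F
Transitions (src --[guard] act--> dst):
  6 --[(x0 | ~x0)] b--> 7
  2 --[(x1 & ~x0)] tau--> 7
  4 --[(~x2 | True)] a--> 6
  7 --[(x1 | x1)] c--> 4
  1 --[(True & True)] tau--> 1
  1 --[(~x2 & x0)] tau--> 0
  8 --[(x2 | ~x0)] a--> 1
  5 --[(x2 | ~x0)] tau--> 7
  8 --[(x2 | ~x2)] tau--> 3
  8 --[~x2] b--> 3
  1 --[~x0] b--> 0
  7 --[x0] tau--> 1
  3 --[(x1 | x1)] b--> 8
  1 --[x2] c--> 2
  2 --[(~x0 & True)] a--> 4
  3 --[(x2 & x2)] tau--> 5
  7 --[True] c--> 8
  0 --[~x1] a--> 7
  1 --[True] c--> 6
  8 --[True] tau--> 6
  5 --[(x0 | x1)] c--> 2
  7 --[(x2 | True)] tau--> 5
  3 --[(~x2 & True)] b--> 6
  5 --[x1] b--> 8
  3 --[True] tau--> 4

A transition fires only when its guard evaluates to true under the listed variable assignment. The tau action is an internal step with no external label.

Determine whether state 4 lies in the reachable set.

Answer: REACHABLE

Analysis:
15 transition(s) survive guard evaluation.
depth 0: {0}
depth 1: {7}  now seen {0,7}
depth 2: {1,5,8}  now seen {0,1,5,7,8}
depth 3: {2,3,6}  now seen {0,1,2,3,5,6,7,8}
depth 4: {4}  now seen {0,1,2,3,4,5,6,7,8}
Reachable = {0,1,2,3,4,5,6,7,8}
trace reaching 4: a·c·tau·tau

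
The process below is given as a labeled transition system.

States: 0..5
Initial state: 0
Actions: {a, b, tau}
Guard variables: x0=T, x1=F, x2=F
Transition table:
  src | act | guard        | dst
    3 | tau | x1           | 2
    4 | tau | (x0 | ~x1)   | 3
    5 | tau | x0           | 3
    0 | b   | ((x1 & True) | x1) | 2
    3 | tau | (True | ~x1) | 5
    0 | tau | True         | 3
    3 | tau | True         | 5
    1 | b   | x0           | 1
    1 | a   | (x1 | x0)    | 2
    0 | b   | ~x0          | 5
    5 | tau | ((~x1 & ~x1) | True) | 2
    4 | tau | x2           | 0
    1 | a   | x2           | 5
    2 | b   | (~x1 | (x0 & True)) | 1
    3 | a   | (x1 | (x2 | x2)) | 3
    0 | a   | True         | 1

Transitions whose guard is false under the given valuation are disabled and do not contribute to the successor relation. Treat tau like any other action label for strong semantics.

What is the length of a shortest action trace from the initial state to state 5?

Layered search for 5:
  Layer 0: {0}
  Layer 1: {1,3}
  Layer 2: {2,5}
depth(5)=2, e.g. tau·tau

Answer: 2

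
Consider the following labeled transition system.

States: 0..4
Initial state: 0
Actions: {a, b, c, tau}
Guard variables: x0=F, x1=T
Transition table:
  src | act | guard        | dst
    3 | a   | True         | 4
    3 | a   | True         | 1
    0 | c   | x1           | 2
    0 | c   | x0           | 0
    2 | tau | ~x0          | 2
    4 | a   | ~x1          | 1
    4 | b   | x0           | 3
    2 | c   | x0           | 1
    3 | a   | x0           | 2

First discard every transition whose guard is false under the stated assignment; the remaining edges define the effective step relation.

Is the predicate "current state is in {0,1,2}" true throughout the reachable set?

Inv-set: {0,1,2}
R = {0,2}
  0: ok
  2: ok

Answer: INVARIANT HOLDS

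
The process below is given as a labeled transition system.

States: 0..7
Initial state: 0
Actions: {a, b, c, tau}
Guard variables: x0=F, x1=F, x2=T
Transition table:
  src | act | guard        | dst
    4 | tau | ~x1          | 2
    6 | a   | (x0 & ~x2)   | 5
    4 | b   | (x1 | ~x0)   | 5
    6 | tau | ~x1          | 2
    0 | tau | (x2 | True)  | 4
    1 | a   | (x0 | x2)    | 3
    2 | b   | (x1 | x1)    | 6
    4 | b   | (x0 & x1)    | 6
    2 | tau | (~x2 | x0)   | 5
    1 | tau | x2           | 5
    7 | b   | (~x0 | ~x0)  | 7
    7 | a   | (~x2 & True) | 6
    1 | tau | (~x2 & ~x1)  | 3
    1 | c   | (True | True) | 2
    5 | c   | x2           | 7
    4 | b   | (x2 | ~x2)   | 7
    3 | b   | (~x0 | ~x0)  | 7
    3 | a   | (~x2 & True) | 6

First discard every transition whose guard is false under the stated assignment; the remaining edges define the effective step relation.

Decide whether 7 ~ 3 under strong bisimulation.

Compute ~ classes (split until stable):
  round 0: {{0,1,2,3,4,5,6,7}}
  round 1: {{0,6},{1},{2},{3,7},{4},{5}}
  round 2: {{0},{1},{2},{3,7},{4},{5},{6}}
stable after 3 split(s): 7 block(s)
7∈{3,7}, 3∈{3,7}

Answer: BISIMILAR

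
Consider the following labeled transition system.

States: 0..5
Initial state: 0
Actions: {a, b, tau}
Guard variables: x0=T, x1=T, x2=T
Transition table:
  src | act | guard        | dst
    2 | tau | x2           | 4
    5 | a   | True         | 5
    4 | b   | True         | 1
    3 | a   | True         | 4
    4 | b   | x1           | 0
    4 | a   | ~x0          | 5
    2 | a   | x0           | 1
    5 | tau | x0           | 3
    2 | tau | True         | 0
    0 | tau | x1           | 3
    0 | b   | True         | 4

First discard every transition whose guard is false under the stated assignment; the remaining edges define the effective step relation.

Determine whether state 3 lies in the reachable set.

Guard filter leaves 10 enabled edge(s).
depth 0: {0}
depth 1: {3,4}  total {0,3,4}
depth 2: {1}  total {0,1,3,4}
R = {0,1,3,4}
Path to 3: tau

Answer: REACHABLE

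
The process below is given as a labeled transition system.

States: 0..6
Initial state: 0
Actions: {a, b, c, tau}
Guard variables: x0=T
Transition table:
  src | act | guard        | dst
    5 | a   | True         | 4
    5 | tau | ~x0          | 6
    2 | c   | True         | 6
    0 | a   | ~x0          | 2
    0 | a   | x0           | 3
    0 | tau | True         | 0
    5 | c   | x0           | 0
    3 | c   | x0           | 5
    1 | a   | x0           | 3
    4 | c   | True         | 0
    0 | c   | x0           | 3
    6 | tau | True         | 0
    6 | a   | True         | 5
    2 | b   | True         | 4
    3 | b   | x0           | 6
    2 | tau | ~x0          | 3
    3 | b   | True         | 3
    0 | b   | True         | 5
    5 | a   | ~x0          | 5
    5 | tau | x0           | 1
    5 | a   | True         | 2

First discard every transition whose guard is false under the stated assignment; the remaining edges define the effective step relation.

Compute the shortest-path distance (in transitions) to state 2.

Breadth-first toward 2:
  depth 0: {0}
  depth 1: {3,5}
  depth 2: {1,2,4,6}
2 enters at depth 2; path b·a

Answer: 2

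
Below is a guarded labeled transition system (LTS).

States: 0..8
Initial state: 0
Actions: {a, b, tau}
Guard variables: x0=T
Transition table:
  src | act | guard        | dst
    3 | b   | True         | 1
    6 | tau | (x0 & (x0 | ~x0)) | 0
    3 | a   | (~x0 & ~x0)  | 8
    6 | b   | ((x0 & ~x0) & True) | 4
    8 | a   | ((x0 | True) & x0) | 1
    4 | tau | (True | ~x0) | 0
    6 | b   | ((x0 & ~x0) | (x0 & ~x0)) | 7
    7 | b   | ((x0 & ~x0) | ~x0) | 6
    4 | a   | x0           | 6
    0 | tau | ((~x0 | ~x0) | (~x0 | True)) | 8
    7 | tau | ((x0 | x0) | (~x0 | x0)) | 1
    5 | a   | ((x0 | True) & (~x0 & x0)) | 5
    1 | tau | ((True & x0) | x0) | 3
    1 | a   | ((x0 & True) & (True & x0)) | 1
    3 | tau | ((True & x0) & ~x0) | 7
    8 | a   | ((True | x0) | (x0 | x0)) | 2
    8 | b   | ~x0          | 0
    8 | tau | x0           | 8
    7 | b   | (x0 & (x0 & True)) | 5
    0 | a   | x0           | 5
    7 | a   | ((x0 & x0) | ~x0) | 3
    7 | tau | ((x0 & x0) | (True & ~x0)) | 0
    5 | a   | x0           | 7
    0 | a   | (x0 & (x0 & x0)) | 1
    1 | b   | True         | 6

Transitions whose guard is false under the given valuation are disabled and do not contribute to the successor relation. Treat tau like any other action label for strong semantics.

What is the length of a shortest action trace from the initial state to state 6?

Answer: 2

Analysis:
Breadth-first toward 6:
  depth 0: {0}
  depth 1: {1,5,8}
  depth 2: {2,3,6,7}
first hit 6 at d=2 via a·b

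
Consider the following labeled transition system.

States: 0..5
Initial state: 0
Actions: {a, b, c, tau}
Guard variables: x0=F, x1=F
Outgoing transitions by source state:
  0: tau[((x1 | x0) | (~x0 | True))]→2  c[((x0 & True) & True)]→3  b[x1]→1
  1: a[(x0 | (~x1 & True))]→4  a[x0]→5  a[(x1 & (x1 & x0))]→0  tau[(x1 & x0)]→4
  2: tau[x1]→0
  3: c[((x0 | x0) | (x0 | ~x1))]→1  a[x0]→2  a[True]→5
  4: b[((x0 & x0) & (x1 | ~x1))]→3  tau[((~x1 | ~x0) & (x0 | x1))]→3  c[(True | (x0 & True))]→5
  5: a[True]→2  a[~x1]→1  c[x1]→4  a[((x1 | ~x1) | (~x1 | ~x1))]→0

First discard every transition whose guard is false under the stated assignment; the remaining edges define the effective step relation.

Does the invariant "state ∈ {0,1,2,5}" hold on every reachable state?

Inv-set: {0,1,2,5}
Reach set: {0,2}
  0: safe
  2: safe

Answer: INVARIANT HOLDS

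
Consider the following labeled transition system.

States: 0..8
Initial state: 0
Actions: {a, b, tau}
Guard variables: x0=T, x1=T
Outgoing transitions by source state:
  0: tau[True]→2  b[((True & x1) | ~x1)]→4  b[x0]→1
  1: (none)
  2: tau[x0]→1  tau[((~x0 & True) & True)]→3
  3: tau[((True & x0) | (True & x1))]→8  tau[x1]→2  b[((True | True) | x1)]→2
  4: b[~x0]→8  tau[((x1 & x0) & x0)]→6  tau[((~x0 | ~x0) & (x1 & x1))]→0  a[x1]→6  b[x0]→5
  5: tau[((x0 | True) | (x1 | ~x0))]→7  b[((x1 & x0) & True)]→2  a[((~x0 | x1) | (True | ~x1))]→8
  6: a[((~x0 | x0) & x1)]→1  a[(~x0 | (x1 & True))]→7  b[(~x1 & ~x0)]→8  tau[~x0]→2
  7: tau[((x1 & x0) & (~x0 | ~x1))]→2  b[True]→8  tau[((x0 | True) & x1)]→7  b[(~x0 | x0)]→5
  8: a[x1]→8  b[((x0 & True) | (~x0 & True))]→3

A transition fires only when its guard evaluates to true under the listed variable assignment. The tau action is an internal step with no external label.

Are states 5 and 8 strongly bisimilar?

Bisimulation quotient by refinement:
  round 0: {{0,1,2,3,4,5,6,7,8}}
  round 1: {{0,3,7},{1},{2},{4,5},{6},{8}}
  round 2: {{0},{1},{2},{3},{4},{5},{6},{7},{8}}
Fixed point at round 3; 9 class(es).
class of 5: {5}; class of 8: {8}

Answer: NOT BISIMILAR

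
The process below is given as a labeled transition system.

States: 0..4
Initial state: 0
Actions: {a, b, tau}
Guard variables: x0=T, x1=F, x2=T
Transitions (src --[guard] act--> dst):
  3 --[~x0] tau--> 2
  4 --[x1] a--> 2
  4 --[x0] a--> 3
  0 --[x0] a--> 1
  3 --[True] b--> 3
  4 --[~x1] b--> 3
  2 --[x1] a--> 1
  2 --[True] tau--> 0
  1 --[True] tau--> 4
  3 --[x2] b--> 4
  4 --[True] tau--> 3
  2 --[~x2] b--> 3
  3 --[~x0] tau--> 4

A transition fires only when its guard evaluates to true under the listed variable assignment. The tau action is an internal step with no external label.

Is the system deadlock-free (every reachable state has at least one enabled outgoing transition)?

R = {0,1,3,4}
  0: a→1  [deg 1]
  1: tau→4  [deg 1]
  3: b→3  b→4  [deg 2]
  4: a→3  b→3  tau→3  [deg 3]

Answer: DEADLOCK-FREE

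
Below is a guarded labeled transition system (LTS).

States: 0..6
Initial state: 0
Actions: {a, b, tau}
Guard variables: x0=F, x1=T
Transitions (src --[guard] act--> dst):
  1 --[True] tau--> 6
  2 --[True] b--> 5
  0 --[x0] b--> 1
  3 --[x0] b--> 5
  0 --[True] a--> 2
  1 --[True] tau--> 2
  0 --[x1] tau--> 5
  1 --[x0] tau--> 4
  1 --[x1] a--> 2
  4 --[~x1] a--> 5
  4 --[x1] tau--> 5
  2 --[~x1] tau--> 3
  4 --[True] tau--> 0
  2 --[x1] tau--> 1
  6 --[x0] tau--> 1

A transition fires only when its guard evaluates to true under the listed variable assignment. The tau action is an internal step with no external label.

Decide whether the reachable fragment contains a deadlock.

R = {0,1,2,5,6}
  0: a→2  tau→5  [deg 2]
  1: a→2  tau→2  tau→6  [deg 3]
  2: b→5  tau→1  [deg 2]
  5: ∅  [STUCK]
  6: ∅  [STUCK]
Path to 5: tau

Answer: DEADLOCK at state 5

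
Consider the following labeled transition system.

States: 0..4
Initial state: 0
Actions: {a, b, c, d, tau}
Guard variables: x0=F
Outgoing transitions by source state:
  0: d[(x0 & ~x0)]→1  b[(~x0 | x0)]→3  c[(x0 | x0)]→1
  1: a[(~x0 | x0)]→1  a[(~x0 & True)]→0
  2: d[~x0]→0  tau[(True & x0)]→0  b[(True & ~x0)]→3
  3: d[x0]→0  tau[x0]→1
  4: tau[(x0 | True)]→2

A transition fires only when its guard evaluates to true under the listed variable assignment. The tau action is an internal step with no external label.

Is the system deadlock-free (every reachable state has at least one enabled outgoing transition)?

Answer: DEADLOCK at state 3

Trace:
Reach set: {0,3}
  0: b→3  [deg 1]
  3: ∅  [no exit]
Path to 3: b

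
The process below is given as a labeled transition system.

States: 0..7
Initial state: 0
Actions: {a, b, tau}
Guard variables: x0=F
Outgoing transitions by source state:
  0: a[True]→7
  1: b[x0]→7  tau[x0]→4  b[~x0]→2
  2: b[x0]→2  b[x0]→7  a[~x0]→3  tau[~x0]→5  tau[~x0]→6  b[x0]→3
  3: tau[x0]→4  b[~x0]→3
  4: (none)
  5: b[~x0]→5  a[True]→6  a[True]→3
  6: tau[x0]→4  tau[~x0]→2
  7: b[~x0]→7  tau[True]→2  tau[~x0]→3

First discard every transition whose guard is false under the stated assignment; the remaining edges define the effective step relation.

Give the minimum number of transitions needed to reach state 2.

Breadth-first toward 2:
  L0 = {0}
  L1 = {7}
  L2 = {2,3}
depth(2)=2, e.g. a·tau

Answer: 2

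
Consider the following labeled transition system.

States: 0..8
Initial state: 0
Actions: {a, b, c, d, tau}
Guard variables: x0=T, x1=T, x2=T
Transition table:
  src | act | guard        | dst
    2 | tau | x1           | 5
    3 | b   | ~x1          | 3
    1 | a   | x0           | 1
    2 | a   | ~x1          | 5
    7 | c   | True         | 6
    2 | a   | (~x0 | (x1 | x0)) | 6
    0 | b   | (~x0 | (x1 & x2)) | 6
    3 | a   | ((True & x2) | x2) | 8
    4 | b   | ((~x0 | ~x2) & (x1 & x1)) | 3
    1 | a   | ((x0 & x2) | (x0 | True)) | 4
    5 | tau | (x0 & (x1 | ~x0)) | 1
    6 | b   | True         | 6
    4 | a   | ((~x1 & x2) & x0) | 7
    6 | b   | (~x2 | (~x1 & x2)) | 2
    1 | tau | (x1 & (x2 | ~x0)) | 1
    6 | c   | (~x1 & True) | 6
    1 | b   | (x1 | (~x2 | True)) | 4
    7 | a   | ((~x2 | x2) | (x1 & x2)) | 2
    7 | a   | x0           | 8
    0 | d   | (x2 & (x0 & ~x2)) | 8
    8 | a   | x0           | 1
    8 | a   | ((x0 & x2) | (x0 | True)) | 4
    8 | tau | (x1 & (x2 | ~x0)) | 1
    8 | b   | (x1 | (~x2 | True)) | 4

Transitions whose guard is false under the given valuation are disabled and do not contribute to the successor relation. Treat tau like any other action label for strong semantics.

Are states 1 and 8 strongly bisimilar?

Compute ~ classes (split until stable):
  round 0: {{0,1,2,3,4,5,6,7,8}}
  round 1: {{0,6},{1,8},{2},{3},{4},{5},{7}}
Fixed point at round 2; 7 class(es).
1∈{1,8}, 8∈{1,8}

Answer: BISIMILAR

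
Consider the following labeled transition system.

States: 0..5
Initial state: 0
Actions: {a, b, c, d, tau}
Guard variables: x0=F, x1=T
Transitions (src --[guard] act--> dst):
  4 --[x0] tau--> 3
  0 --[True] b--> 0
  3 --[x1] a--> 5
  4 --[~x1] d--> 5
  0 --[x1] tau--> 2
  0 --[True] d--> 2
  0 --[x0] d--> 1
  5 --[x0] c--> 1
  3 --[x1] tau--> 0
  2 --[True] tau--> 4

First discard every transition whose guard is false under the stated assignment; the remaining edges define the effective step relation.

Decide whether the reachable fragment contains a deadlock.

Answer: DEADLOCK at state 4

Trace:
Reachable = {0,2,4}
  0: b→0  d→2  tau→2  [3 exit(s)]
  2: tau→4  [1 exit(s)]
  4: ∅  [STUCK]
witness 4: tau·tau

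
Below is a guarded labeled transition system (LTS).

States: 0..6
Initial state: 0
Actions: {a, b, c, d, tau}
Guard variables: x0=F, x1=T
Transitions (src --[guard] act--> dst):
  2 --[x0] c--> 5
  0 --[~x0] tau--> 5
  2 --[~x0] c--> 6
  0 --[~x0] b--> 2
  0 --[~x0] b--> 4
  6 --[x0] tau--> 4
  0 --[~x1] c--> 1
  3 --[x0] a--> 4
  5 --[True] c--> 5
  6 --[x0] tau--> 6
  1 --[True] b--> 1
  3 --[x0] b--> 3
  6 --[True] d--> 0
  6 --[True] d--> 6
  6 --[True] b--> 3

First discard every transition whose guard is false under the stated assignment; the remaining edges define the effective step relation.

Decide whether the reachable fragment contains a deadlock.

Answer: DEADLOCK at state 3

Analysis:
R = {0,2,3,4,5,6}
  0: b→2  b→4  tau→5  [deg 3]
  2: c→6  [deg 1]
  3: ∅  [STUCK]
  4: ∅  [STUCK]
  5: c→5  [deg 1]
  6: b→3  d→0  d→6  [deg 3]
Path to 3: b·c·b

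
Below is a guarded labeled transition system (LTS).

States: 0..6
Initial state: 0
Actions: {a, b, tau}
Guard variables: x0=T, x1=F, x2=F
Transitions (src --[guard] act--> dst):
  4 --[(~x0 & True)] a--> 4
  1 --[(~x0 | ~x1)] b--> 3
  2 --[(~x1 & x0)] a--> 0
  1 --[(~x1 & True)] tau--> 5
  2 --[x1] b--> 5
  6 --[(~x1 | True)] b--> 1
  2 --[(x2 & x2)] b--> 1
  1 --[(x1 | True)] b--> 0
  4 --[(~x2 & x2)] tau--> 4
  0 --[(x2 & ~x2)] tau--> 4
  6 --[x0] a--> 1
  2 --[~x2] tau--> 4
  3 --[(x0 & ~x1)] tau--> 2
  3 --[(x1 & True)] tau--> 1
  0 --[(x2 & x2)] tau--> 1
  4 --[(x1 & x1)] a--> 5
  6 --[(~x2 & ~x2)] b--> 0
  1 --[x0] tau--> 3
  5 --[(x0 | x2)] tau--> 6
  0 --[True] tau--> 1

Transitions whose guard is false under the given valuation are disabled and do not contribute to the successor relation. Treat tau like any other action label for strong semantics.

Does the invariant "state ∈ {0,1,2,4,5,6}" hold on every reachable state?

Inv-set: {0,1,2,4,5,6}
Reachable = {0,1,2,3,4,5,6}
  0: safe
  1: safe
  2: safe
  3: VIOLATES
  4: safe
  5: safe
  6: safe
counterexample path to 3: tau·b

Answer: INVARIANT VIOLATED at state 3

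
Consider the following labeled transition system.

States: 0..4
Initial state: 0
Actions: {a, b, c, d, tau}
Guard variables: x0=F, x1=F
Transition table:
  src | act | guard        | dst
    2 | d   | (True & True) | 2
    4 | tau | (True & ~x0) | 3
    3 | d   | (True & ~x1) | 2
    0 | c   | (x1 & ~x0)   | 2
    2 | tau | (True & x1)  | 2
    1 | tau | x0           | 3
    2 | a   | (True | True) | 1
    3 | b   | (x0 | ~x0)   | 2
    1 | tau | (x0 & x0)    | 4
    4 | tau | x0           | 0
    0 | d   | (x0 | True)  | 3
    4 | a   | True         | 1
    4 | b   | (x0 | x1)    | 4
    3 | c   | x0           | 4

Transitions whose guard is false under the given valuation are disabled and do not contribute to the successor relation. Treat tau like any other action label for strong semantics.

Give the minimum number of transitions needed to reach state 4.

Answer: UNREACHABLE

Analysis:
BFS to 4:
  Layer 0: {0}
  Layer 1: {3}
  Layer 2: {2}
  Layer 3: {1}
4 never appears.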